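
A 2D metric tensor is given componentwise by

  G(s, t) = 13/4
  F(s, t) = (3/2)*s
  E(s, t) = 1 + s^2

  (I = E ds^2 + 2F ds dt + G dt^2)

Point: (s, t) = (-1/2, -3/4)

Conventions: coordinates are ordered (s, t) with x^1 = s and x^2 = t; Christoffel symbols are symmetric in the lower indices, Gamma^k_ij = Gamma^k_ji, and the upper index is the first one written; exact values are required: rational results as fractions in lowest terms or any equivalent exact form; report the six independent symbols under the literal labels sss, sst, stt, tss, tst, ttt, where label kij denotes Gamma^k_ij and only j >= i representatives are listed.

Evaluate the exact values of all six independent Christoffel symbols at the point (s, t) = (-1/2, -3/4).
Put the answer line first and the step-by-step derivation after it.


Answer: Gamma_sss = -1/7, Gamma_sst = 0, Gamma_stt = 0, Gamma_tss = 3/7, Gamma_tst = 0, Gamma_ttt = 0

E = 5/4, F = -3/4, G = 13/4 at the point
E_s = -1, E_t = 0, F_s = 3/2, F_t = 0, G_s = 0, G_t = 0
EG - F^2 = 7/2;  g^inv = (2/7) * [[13/4, 3/4], [3/4, 5/4]]
first-kind symbols [ij,l] = (1/2)(d_i g_jl + d_j g_il - d_l g_ij): [ss,s] = E_s/2 = -1/2, [ss,t] = F_s - E_t/2 = 3/2, [st,s] = E_t/2 = 0, [st,t] = G_s/2 = 0, [tt,s] = F_t - G_s/2 = 0, [tt,t] = G_t/2 = 0
Gamma^s_ij = (G*[ij,s] - F*[ij,t])/(EG - F^2), Gamma^t_ij = (E*[ij,t] - F*[ij,s])/(EG - F^2)


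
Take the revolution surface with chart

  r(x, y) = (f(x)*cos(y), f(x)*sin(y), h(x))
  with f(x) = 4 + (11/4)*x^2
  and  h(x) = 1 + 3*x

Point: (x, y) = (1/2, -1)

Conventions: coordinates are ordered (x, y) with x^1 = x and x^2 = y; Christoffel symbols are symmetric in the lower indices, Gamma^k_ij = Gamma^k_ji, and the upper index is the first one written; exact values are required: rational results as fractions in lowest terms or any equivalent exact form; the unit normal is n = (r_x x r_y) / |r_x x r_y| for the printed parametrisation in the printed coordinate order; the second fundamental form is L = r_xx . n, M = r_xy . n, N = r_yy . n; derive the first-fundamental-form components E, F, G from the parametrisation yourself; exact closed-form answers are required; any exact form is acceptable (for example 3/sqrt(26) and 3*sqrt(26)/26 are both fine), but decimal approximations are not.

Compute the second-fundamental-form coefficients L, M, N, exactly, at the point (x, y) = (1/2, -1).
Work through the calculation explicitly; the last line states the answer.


f = 75/16, f' = 11/4, f'' = 11/2, h' = 3, h'' = 0
E = 265/16, F = 0, G = 5625/256; answer radicand W^2 = 265/16
unnormalised second-form numerators: l = -33/2, m = 0, n = 225/16; L = l/sqrt(265/16), and similarly M = m/sqrt(W^2), N = n/sqrt(W^2)

Answer: L = -66*sqrt(265)/265, M = 0, N = 45*sqrt(265)/212


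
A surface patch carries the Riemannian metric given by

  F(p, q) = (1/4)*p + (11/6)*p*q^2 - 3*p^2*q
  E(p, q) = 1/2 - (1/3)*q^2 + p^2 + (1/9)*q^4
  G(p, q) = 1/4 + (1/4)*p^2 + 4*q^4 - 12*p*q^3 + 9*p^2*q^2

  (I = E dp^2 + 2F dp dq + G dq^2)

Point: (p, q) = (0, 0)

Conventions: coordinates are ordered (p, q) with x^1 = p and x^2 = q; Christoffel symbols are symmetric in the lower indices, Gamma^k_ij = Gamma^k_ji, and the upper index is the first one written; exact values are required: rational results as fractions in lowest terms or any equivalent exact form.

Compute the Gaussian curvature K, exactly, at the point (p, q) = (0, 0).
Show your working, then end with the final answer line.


E = 1/2, F = 0, G = 1/4, EG - F^2 = 1/8 at the point
E_p = 0, E_q = 0, F_p = 1/4, F_q = 0, G_p = 0, G_q = 0
E_qq = -2/3, F_pq = 0, G_pp = 1/2
Brioschi: K = (det M1 - det M2) / (EG - F^2)^2 with the standard first/second-derivative matrices M1, M2.
M1 = [[-E_qq/2 + F_pq - G_pp/2, E_p/2, F_p - E_q/2], [F_q - G_p/2, E, F], [G_q/2, F, G]] = [[1/12, 0, 1/4], [0, 1/2, 0], [0, 0, 1/4]]; det M1 = 1/96
M2 = [[0, E_q/2, G_p/2], [E_q/2, E, F], [G_p/2, F, G]] = [[0, 0, 0], [0, 1/2, 0], [0, 0, 1/4]]; det M2 = 0
det M1 - det M2 = 1/96; K = 1/96 / (1/8)^2 = 2/3

Answer: K = 2/3


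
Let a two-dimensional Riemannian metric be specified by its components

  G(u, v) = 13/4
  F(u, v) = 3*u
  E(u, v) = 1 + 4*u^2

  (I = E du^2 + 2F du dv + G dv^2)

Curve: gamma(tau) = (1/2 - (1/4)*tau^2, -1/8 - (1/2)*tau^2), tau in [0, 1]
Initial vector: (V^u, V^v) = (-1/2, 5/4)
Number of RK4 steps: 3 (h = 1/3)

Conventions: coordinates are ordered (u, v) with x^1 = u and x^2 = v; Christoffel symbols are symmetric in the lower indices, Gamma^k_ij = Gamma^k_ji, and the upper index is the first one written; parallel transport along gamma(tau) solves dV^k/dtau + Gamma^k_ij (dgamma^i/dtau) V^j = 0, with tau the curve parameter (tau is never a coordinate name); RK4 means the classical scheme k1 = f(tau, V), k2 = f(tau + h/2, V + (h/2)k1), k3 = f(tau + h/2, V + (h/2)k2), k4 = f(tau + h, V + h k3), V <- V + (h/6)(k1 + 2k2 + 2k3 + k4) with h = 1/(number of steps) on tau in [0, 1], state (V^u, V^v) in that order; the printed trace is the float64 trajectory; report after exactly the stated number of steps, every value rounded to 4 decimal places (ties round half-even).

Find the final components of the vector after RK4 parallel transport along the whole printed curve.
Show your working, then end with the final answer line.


gamma'(tau) = (-(1/2)*tau, -tau); f(tau, V)^k = -Gamma^k_ij(gamma(tau)) gamma'^i(tau) V^j; h = 1/3; intermediate values shown to 6 dp
curve data and Christoffel symbols at the stage parameters:
  tau = 0.000000: gamma = (0.500000, -0.125000), gamma' = (0.000000, 0.000000); Gamma_uuu = 0.470588, Gamma_uuv = 0.000000, Gamma_uvv = 0.000000, Gamma_vuu = 0.705882, Gamma_vuv = 0.000000, Gamma_vvv = 0.000000
  tau = 0.166667: gamma = (0.493056, -0.138889), gamma' = (-0.083333, -0.166667); Gamma_uuu = 0.467084, Gamma_uuv = 0.000000, Gamma_uvv = 0.000000, Gamma_vuu = 0.710494, Gamma_vuv = 0.000000, Gamma_vvv = 0.000000
  tau = 0.333333: gamma = (0.472222, -0.180556), gamma' = (-0.166667, -0.333333); Gamma_uuu = 0.456036, Gamma_uuv = 0.000000, Gamma_uvv = 0.000000, Gamma_vuu = 0.724292, Gamma_vuv = 0.000000, Gamma_vvv = 0.000000
  tau = 0.500000: gamma = (0.437500, -0.250000), gamma' = (-0.250000, -0.500000); Gamma_uuu = 0.435798, Gamma_uuv = 0.000000, Gamma_uvv = 0.000000, Gamma_vuu = 0.747082, Gamma_vuv = 0.000000, Gamma_vvv = 0.000000
  tau = 0.666667: gamma = (0.388889, -0.347222), gamma' = (-0.333333, -0.666667); Gamma_uuu = 0.403523, Gamma_uuv = 0.000000, Gamma_uvv = 0.000000, Gamma_vuu = 0.778223, Gamma_vuv = 0.000000, Gamma_vvv = 0.000000
  tau = 0.833333: gamma = (0.326389, -0.472222), gamma' = (-0.416667, -0.833333); Gamma_uuu = 0.355145, Gamma_uuv = 0.000000, Gamma_uvv = 0.000000, Gamma_vuu = 0.816078, Gamma_vuv = 0.000000, Gamma_vvv = 0.000000
  tau = 1.000000: gamma = (0.250000, -0.625000), gamma' = (-0.500000, -1.000000); Gamma_uuu = 0.285714, Gamma_uuv = 0.000000, Gamma_uvv = 0.000000, Gamma_vuu = 0.857143, Gamma_vuv = 0.000000, Gamma_vvv = 0.000000
step 0: V^u = -0.5000, V^v = 1.2500
step 1: k1 = (0.000000, 0.000000), k2 = (-0.019462, -0.029604), k3 = (-0.019588, -0.029796), k4 = (-0.038499, -0.061146); V <- V + (h/6)(k1 + 2k2 + 2k3 + k4): V^u = -0.5065, V^v = 1.2400
step 2: k1 = (-0.038495, -0.061140), k2 = (-0.055879, -0.095793), k3 = (-0.056195, -0.096335), k4 = (-0.070645, -0.136243); V <- V + (h/6)(k1 + 2k2 + 2k3 + k4): V^u = -0.5250, V^v = 1.2077
step 3: k1 = (-0.070616, -0.136187), k2 = (-0.079429, -0.182517), k3 = (-0.079646, -0.183016), k4 = (-0.078792, -0.236375); V <- V + (h/6)(k1 + 2k2 + 2k3 + k4): V^u = -0.5510, V^v = 1.1464

Answer: V^u = -0.5510, V^v = 1.1464


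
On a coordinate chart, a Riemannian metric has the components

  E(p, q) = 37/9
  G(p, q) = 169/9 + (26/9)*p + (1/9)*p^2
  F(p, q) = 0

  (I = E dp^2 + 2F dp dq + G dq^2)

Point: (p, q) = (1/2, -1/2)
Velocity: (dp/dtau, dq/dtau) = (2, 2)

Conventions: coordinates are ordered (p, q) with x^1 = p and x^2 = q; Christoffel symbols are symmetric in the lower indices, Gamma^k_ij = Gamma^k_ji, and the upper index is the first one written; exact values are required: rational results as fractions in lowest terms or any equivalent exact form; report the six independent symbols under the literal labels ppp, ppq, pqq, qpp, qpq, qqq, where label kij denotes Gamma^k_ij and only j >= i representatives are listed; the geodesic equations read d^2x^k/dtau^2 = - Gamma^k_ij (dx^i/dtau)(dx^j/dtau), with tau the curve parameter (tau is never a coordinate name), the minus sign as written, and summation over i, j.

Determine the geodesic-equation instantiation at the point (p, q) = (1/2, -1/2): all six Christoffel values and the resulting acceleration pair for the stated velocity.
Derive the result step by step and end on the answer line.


E = 37/9, F = 0, G = 81/4 at the point
E_p = 0, E_q = 0, F_p = 0, F_q = 0, G_p = 3, G_q = 0
EG - F^2 = 333/4;  g^inv = (4/333) * [[81/4, 0], [0, 37/9]]
first-kind symbols [ij,l] = (1/2)(d_i g_jl + d_j g_il - d_l g_ij): [pp,p] = E_p/2 = 0, [pp,q] = F_p - E_q/2 = 0, [pq,p] = E_q/2 = 0, [pq,q] = G_p/2 = 3/2, [qq,p] = F_q - G_p/2 = -3/2, [qq,q] = G_q/2 = 0
Gamma^p_ij = (G*[ij,p] - F*[ij,q])/(EG - F^2), Gamma^q_ij = (E*[ij,q] - F*[ij,p])/(EG - F^2)
Gamma_ppp = 0, Gamma_ppq = 0, Gamma_pqq = -27/74, Gamma_qpp = 0, Gamma_qpq = 2/27, Gamma_qqq = 0
d^2p/dtau^2 = -(Gamma_ppp*(2)^2 + 2*Gamma_ppq*(2)*(2) + Gamma_pqq*(2)^2) = 54/37
d^2q/dtau^2 = -(Gamma_qpp*(2)^2 + 2*Gamma_qpq*(2)*(2) + Gamma_qqq*(2)^2) = -16/27

Answer: Gamma_ppp = 0, Gamma_ppq = 0, Gamma_pqq = -27/74, Gamma_qpp = 0, Gamma_qpq = 2/27, Gamma_qqq = 0; accelerations (d^2p/dtau^2, d^2q/dtau^2) = (54/37, -16/27)


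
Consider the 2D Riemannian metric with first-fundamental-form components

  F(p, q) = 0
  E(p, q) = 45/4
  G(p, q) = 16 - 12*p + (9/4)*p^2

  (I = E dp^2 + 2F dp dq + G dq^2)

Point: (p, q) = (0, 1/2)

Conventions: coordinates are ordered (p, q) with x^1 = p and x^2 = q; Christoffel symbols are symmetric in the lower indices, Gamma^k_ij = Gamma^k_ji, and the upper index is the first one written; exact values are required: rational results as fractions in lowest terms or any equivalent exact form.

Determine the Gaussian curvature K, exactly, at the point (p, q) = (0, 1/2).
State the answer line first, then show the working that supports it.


Answer: K = 0

E = 45/4, F = 0, G = 16, EG - F^2 = 180 at the point
E_p = 0, E_q = 0, F_p = 0, F_q = 0, G_p = -12, G_q = 0
E_qq = 0, F_pq = 0, G_pp = 9/2
K follows from Brioschi's formula, (det M1 - det M2)/(EG - F^2)^2.
M1 = [[-E_qq/2 + F_pq - G_pp/2, E_p/2, F_p - E_q/2], [F_q - G_p/2, E, F], [G_q/2, F, G]] = [[-9/4, 0, 0], [6, 45/4, 0], [0, 0, 16]]; det M1 = -405
M2 = [[0, E_q/2, G_p/2], [E_q/2, E, F], [G_p/2, F, G]] = [[0, 0, -6], [0, 45/4, 0], [-6, 0, 16]]; det M2 = -405
det M1 - det M2 = 0; K = 0 / (180)^2 = 0


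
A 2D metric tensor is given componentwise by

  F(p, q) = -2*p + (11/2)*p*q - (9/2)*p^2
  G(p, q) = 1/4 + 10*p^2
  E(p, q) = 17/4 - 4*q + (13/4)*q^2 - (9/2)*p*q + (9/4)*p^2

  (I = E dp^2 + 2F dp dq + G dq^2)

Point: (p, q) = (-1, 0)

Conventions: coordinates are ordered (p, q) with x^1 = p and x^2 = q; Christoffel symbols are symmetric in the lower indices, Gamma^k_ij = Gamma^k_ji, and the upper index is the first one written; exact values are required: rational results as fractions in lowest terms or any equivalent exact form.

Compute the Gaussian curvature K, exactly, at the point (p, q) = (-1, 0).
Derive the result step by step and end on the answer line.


E = 13/2, F = -5/2, G = 41/4, EG - F^2 = 483/8 at the point
E_p = -9/2, E_q = 1/2, F_p = 7, F_q = -11/2, G_p = -20, G_q = 0
E_qq = 13/2, F_pq = 11/2, G_pp = 20
K follows from Brioschi's formula, (det M1 - det M2)/(EG - F^2)^2.
M1 = [[-E_qq/2 + F_pq - G_pp/2, E_p/2, F_p - E_q/2], [F_q - G_p/2, E, F], [G_q/2, F, G]] = [[-31/4, -9/4, 27/4], [9/2, 13/2, -5/2], [0, -5/2, 41/4]]; det M1 = -7041/16
M2 = [[0, E_q/2, G_p/2], [E_q/2, E, F], [G_p/2, F, G]] = [[0, 1/4, -10], [1/4, 13/2, -5/2], [-10, -5/2, 41/4]]; det M2 = -40841/64
det M1 - det M2 = 12677/64; K = 12677/64 / (483/8)^2 = 1811/33327

Answer: K = 1811/33327


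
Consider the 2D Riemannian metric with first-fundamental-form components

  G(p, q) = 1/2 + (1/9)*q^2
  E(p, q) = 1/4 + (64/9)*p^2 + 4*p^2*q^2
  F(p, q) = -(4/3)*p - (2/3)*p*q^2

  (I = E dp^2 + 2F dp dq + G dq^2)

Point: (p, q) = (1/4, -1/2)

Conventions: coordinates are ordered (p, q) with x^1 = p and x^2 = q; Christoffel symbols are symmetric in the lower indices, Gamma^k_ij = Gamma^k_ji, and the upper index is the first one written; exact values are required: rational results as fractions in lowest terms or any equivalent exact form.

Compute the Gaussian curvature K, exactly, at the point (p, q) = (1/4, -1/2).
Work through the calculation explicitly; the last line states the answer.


E = 109/144, F = -3/8, G = 19/36, EG - F^2 = 671/2592 at the point
E_p = 73/18, E_q = -1/4, F_p = -3/2, F_q = 1/6, G_p = 0, G_q = -1/9
E_qq = 1/2, F_pq = 2/3, G_pp = 0
K follows from Brioschi's formula, (det M1 - det M2)/(EG - F^2)^2.
M1 = [[-E_qq/2 + F_pq - G_pp/2, E_p/2, F_p - E_q/2], [F_q - G_p/2, E, F], [G_q/2, F, G]] = [[5/12, 73/36, -11/8], [1/6, 109/144, -3/8], [-1/18, -3/8, 19/36]]; det M1 = -1/6912
M2 = [[0, E_q/2, G_p/2], [E_q/2, E, F], [G_p/2, F, G]] = [[0, -1/8, 0], [-1/8, 109/144, -3/8], [0, -3/8, 19/36]]; det M2 = -19/2304
det M1 - det M2 = 7/864; K = 7/864 / (671/2592)^2 = 54432/450241

Answer: K = 54432/450241


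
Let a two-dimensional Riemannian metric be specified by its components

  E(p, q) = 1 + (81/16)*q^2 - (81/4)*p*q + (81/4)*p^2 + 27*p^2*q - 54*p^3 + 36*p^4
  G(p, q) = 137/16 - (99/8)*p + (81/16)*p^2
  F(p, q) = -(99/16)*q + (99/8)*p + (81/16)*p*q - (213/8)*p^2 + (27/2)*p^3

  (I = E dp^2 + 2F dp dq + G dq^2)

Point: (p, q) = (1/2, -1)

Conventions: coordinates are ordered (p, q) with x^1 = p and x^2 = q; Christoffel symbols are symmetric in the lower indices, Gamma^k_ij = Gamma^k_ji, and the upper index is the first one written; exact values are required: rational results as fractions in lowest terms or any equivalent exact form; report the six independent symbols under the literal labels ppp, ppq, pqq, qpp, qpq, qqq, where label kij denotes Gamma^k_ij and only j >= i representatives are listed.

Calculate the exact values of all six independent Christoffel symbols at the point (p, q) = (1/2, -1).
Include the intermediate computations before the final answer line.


E = 10, F = 39/8, G = 233/64 at the point
E_p = -9, E_q = -27/2, F_p = -147/16, F_q = -117/32, G_p = -117/16, G_q = 0
EG - F^2 = 809/64;  g^inv = (64/809) * [[233/64, -39/8], [-39/8, 10]]
first-kind symbols [ij,l] = (1/2)(d_i g_jl + d_j g_il - d_l g_ij): [pp,p] = E_p/2 = -9/2, [pp,q] = F_p - E_q/2 = -39/16, [pq,p] = E_q/2 = -27/4, [pq,q] = G_p/2 = -117/32, [qq,p] = F_q - G_p/2 = 0, [qq,q] = G_q/2 = 0
Gamma^p_ij = (G*[ij,p] - F*[ij,q])/(EG - F^2), Gamma^q_ij = (E*[ij,q] - F*[ij,p])/(EG - F^2)

Answer: Gamma_ppp = -288/809, Gamma_ppq = -432/809, Gamma_pqq = 0, Gamma_qpp = -156/809, Gamma_qpq = -234/809, Gamma_qqq = 0


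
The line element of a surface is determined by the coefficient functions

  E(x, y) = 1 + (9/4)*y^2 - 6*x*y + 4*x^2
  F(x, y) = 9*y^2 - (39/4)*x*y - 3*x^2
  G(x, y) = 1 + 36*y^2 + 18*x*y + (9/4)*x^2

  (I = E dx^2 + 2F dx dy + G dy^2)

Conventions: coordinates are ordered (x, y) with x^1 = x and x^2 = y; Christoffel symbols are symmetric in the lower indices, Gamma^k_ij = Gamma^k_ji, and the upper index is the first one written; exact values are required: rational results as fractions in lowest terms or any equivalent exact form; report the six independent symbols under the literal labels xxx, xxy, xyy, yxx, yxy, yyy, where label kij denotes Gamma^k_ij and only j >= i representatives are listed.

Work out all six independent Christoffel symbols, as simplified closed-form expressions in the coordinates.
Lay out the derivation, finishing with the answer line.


E = 1 + (9/4)*y^2 - 6*x*y + 4*x^2; F = 9*y^2 - (39/4)*x*y - 3*x^2; G = 1 + 36*y^2 + 18*x*y + (9/4)*x^2
Gamma^k_ij = (1/2) g^{kl} (d_i g_jl + d_j g_il - d_l g_ij), with g^inv = (1/(EG-F^2)) [[G, -F], [-F, E]]
first partials: E_x = -6*y + 8*x, E_y = (9/2)*y - 6*x, F_x = -(39/4)*y - 6*x, F_y = 18*y - (39/4)*x, G_x = 18*y + (9/2)*x, G_y = 72*y + 18*x
D = EG - F^2 = 1 + (153/4)*y^2 + 12*x*y + (25/4)*x^2
expanded: Gamma^x_xx = (G E_x - 2F F_x + F E_y)/(2D), Gamma^x_xy = (G E_y - F G_x)/(2D), Gamma^x_yy = (2G F_y - G G_x - F G_y)/(2D), Gamma^y_xx = (2E F_x - E E_y - F E_x)/(2D), Gamma^y_xy = (E G_x - F E_y)/(2D), Gamma^y_yy = (E G_y - 2F F_y + F G_x)/(2D); substitute and cancel common factors

Answer: Gamma_xxx = (16*x - 12*y)/(25*x^2 + 48*x*y + 153*y^2 + 4), Gamma_xxy = (-12*x + 9*y)/(25*x^2 + 48*x*y + 153*y^2 + 4), Gamma_xyy = (-48*x + 36*y)/(25*x^2 + 48*x*y + 153*y^2 + 4), Gamma_yxx = (-12*x - 48*y)/(25*x^2 + 48*x*y + 153*y^2 + 4), Gamma_yxy = (9*x + 36*y)/(25*x^2 + 48*x*y + 153*y^2 + 4), Gamma_yyy = (36*x + 144*y)/(25*x^2 + 48*x*y + 153*y^2 + 4)


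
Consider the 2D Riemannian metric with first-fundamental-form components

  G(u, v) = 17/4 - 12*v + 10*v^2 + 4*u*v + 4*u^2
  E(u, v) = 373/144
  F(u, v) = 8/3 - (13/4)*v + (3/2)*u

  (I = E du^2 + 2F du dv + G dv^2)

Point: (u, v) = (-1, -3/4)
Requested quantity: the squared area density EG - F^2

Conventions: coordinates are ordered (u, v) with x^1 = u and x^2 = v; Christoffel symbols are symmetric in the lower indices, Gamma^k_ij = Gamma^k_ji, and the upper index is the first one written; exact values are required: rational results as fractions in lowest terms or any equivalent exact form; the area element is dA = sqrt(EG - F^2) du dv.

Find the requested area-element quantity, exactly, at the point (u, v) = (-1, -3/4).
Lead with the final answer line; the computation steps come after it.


Answer: EG - F^2 = 124493/2304

E = 373/144, F = 173/48, G = 207/8; EG - F^2 = 124493/2304


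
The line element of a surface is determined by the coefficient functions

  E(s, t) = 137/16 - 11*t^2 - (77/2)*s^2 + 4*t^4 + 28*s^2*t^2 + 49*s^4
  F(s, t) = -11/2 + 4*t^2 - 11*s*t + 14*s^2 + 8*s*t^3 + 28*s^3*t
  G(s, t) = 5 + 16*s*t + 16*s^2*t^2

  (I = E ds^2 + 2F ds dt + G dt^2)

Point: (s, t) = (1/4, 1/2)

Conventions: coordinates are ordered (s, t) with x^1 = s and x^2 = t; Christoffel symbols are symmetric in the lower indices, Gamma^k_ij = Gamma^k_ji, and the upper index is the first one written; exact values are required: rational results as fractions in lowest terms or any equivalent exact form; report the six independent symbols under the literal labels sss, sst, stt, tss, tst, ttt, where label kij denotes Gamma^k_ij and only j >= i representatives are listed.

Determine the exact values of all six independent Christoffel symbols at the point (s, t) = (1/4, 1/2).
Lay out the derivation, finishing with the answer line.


E = 1097/256, F = -145/32, G = 29/4 at the point
E_s = -203/16, E_t = -29/4, F_s = 41/8, F_t = 51/16, G_s = 10, G_t = 5
EG - F^2 = 2697/256;  g^inv = (256/2697) * [[29/4, 145/32], [145/32, 1097/256]]
first-kind symbols [ij,l] = (1/2)(d_i g_jl + d_j g_il - d_l g_ij): [ss,s] = E_s/2 = -203/32, [ss,t] = F_s - E_t/2 = 35/4, [st,s] = E_t/2 = -29/8, [st,t] = G_s/2 = 5, [tt,s] = F_t - G_s/2 = -29/16, [tt,t] = G_t/2 = 5/2
Gamma^s_ij = (G*[ij,s] - F*[ij,t])/(EG - F^2), Gamma^t_ij = (E*[ij,t] - F*[ij,s])/(EG - F^2)

Answer: Gamma_sss = -56/93, Gamma_sst = -32/93, Gamma_stt = -16/93, Gamma_tss = 2240/2697, Gamma_tst = 1280/2697, Gamma_ttt = 640/2697


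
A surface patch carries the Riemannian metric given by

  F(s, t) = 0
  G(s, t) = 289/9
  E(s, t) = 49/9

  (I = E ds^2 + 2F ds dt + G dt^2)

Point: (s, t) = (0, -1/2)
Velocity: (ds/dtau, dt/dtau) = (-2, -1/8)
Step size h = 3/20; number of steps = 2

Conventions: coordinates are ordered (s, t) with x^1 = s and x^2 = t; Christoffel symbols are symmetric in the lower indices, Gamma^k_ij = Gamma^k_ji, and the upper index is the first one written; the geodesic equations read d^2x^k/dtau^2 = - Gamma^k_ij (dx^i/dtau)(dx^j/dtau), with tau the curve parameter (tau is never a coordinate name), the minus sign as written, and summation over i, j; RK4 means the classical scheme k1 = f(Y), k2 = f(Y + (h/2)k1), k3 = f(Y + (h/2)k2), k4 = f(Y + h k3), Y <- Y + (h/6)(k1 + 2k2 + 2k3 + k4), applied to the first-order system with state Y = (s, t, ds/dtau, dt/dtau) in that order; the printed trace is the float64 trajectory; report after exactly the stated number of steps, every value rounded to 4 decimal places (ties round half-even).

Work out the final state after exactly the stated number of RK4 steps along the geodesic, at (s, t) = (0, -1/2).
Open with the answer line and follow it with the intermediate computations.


Answer: s = -0.6000, t = -0.5375, ds/dtau = -2.0000, dt/dtau = -0.1250

f(Y) = (ds/dtau, dt/dtau, -Gamma^s_ij Y'^i Y'^j, -Gamma^t_ij Y'^i Y'^j) with the Gammas evaluated at the stage position; h = 0.150000; intermediate values shown to 6 dp
step 0: s = 0.0000, t = -0.5000, ds/dtau = -2.0000, dt/dtau = -0.1250
step 1:
  k1: at (s, t) = (0.000000, -0.500000), (ds/dtau, dt/dtau) = (-2.000000, -0.125000); Gamma_sss = 0.000000, Gamma_sst = 0.000000, Gamma_stt = 0.000000, Gamma_tss = 0.000000, Gamma_tst = 0.000000, Gamma_ttt = 0.000000; k1 = (-2.000000, -0.125000, 0.000000, 0.000000)
  k2: at (s, t) = (-0.150000, -0.509375), (ds/dtau, dt/dtau) = (-2.000000, -0.125000); Gamma_sss = 0.000000, Gamma_sst = 0.000000, Gamma_stt = 0.000000, Gamma_tss = 0.000000, Gamma_tst = 0.000000, Gamma_ttt = 0.000000; k2 = (-2.000000, -0.125000, 0.000000, 0.000000)
  k3: at (s, t) = (-0.150000, -0.509375), (ds/dtau, dt/dtau) = (-2.000000, -0.125000); Gamma_sss = 0.000000, Gamma_sst = 0.000000, Gamma_stt = 0.000000, Gamma_tss = 0.000000, Gamma_tst = 0.000000, Gamma_ttt = 0.000000; k3 = (-2.000000, -0.125000, 0.000000, 0.000000)
  k4: at (s, t) = (-0.300000, -0.518750), (ds/dtau, dt/dtau) = (-2.000000, -0.125000); Gamma_sss = 0.000000, Gamma_sst = 0.000000, Gamma_stt = 0.000000, Gamma_tss = 0.000000, Gamma_tst = 0.000000, Gamma_ttt = 0.000000; k4 = (-2.000000, -0.125000, 0.000000, 0.000000)
  Y <- Y + (h/6)(k1 + 2k2 + 2k3 + k4): s = -0.3000, t = -0.5188, ds/dtau = -2.0000, dt/dtau = -0.1250
step 2:
  k1: at (s, t) = (-0.300000, -0.518750), (ds/dtau, dt/dtau) = (-2.000000, -0.125000); Gamma_sss = 0.000000, Gamma_sst = 0.000000, Gamma_stt = 0.000000, Gamma_tss = 0.000000, Gamma_tst = 0.000000, Gamma_ttt = 0.000000; k1 = (-2.000000, -0.125000, 0.000000, 0.000000)
  k2: at (s, t) = (-0.450000, -0.528125), (ds/dtau, dt/dtau) = (-2.000000, -0.125000); Gamma_sss = 0.000000, Gamma_sst = 0.000000, Gamma_stt = 0.000000, Gamma_tss = 0.000000, Gamma_tst = 0.000000, Gamma_ttt = 0.000000; k2 = (-2.000000, -0.125000, 0.000000, 0.000000)
  k3: at (s, t) = (-0.450000, -0.528125), (ds/dtau, dt/dtau) = (-2.000000, -0.125000); Gamma_sss = 0.000000, Gamma_sst = 0.000000, Gamma_stt = 0.000000, Gamma_tss = 0.000000, Gamma_tst = 0.000000, Gamma_ttt = 0.000000; k3 = (-2.000000, -0.125000, 0.000000, 0.000000)
  k4: at (s, t) = (-0.600000, -0.537500), (ds/dtau, dt/dtau) = (-2.000000, -0.125000); Gamma_sss = 0.000000, Gamma_sst = 0.000000, Gamma_stt = 0.000000, Gamma_tss = 0.000000, Gamma_tst = 0.000000, Gamma_ttt = 0.000000; k4 = (-2.000000, -0.125000, 0.000000, 0.000000)
  Y <- Y + (h/6)(k1 + 2k2 + 2k3 + k4): s = -0.6000, t = -0.5375, ds/dtau = -2.0000, dt/dtau = -0.1250


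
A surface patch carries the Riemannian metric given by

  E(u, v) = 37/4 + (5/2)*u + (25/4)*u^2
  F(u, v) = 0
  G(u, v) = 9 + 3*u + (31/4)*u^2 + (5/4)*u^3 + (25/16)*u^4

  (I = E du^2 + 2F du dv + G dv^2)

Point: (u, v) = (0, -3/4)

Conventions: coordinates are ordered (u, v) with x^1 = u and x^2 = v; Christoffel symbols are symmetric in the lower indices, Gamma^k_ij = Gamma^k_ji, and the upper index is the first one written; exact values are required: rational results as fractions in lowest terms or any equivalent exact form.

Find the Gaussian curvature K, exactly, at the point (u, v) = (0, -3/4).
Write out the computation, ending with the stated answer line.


E = 37/4, F = 0, G = 9, EG - F^2 = 333/4 at the point
E_u = 5/2, E_v = 0, F_u = 0, F_v = 0, G_u = 3, G_v = 0
E_vv = 0, F_uv = 0, G_uu = 31/2
Evaluate Brioschi's two determinant matrices M1, M2 and divide by (EG - F^2)^2.
M1 = [[-E_vv/2 + F_uv - G_uu/2, E_u/2, F_u - E_v/2], [F_v - G_u/2, E, F], [G_v/2, F, G]] = [[-31/4, 5/4, 0], [-3/2, 37/4, 0], [0, 0, 9]]; det M1 = -10053/16
M2 = [[0, E_v/2, G_u/2], [E_v/2, E, F], [G_u/2, F, G]] = [[0, 0, 3/2], [0, 37/4, 0], [3/2, 0, 9]]; det M2 = -333/16
det M1 - det M2 = -1215/2; K = -1215/2 / (333/4)^2 = -120/1369

Answer: K = -120/1369


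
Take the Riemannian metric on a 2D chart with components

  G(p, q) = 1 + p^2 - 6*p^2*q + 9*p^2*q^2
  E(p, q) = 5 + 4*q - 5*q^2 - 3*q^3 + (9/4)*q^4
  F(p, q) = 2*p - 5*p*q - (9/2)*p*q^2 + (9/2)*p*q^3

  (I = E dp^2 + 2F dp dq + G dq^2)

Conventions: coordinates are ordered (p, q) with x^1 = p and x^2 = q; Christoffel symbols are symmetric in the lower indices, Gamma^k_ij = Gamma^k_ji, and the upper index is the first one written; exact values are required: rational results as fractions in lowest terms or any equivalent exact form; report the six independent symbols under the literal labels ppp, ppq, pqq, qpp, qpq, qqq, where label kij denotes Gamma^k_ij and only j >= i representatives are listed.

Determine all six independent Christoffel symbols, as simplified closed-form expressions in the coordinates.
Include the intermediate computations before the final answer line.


E = 5 + 4*q - 5*q^2 - 3*q^3 + (9/4)*q^4; F = 2*p - 5*p*q - (9/2)*p*q^2 + (9/2)*p*q^3; G = 1 + p^2 - 6*p^2*q + 9*p^2*q^2
Gamma^k_ij = (1/2) g^{kl} (d_i g_jl + d_j g_il - d_l g_ij), with g^inv = (1/(EG-F^2)) [[G, -F], [-F, E]]
first partials: E_p = 0, E_q = 4 - 10*q - 9*q^2 + 9*q^3, F_p = 2 - 5*q - (9/2)*q^2 + (9/2)*q^3, F_q = -5*p - 9*p*q + (27/2)*p*q^2, G_p = 2*p - 12*p*q + 18*p*q^2, G_q = -6*p^2 + 18*p^2*q
D = EG - F^2 = 5 + 4*q - 5*q^2 + p^2 - 3*q^3 - 6*p^2*q + (9/4)*q^4 + 9*p^2*q^2
expanded: Gamma^p_pp = (G E_p - 2F F_p + F E_q)/(2D), Gamma^p_pq = (G E_q - F G_p)/(2D), Gamma^p_qq = (2G F_q - G G_p - F G_q)/(2D), Gamma^q_pp = (2E F_p - E E_q - F E_p)/(2D), Gamma^q_pq = (E G_p - F E_q)/(2D), Gamma^q_qq = (E G_q - 2F F_q + F G_p)/(2D); substitute and cancel common factors

Answer: Gamma_ppp = 0, Gamma_ppq = (18*q^3 - 18*q^2 - 20*q + 8)/(36*p^2*q^2 - 24*p^2*q + 4*p^2 + 9*q^4 - 12*q^3 - 20*q^2 + 16*q + 20), Gamma_pqq = (18*p*q^2 - 12*p*q - 24*p)/(36*p^2*q^2 - 24*p^2*q + 4*p^2 + 9*q^4 - 12*q^3 - 20*q^2 + 16*q + 20), Gamma_qpp = 0, Gamma_qpq = (36*p*q^2 - 24*p*q + 4*p)/(36*p^2*q^2 - 24*p^2*q + 4*p^2 + 9*q^4 - 12*q^3 - 20*q^2 + 16*q + 20), Gamma_qqq = (36*p^2*q - 12*p^2)/(36*p^2*q^2 - 24*p^2*q + 4*p^2 + 9*q^4 - 12*q^3 - 20*q^2 + 16*q + 20)


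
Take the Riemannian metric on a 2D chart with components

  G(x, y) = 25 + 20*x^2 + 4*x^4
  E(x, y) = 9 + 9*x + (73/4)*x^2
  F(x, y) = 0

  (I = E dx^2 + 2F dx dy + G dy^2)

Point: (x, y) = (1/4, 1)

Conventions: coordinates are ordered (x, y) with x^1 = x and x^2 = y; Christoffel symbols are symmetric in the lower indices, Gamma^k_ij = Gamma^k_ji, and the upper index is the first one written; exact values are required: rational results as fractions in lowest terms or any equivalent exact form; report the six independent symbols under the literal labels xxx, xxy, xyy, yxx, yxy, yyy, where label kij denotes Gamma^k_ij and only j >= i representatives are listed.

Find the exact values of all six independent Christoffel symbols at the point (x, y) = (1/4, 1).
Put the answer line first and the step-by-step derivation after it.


Answer: Gamma_xxx = 580/793, Gamma_xxy = 0, Gamma_xyy = -328/793, Gamma_yxx = 0, Gamma_yxy = 8/41, Gamma_yyy = 0

E = 793/64, F = 0, G = 1681/64 at the point
E_x = 145/8, E_y = 0, F_x = 0, F_y = 0, G_x = 41/4, G_y = 0
EG - F^2 = 1333033/4096;  g^inv = (4096/1333033) * [[1681/64, 0], [0, 793/64]]
first-kind symbols [ij,l] = (1/2)(d_i g_jl + d_j g_il - d_l g_ij): [xx,x] = E_x/2 = 145/16, [xx,y] = F_x - E_y/2 = 0, [xy,x] = E_y/2 = 0, [xy,y] = G_x/2 = 41/8, [yy,x] = F_y - G_x/2 = -41/8, [yy,y] = G_y/2 = 0
Gamma^x_ij = (G*[ij,x] - F*[ij,y])/(EG - F^2), Gamma^y_ij = (E*[ij,y] - F*[ij,x])/(EG - F^2)


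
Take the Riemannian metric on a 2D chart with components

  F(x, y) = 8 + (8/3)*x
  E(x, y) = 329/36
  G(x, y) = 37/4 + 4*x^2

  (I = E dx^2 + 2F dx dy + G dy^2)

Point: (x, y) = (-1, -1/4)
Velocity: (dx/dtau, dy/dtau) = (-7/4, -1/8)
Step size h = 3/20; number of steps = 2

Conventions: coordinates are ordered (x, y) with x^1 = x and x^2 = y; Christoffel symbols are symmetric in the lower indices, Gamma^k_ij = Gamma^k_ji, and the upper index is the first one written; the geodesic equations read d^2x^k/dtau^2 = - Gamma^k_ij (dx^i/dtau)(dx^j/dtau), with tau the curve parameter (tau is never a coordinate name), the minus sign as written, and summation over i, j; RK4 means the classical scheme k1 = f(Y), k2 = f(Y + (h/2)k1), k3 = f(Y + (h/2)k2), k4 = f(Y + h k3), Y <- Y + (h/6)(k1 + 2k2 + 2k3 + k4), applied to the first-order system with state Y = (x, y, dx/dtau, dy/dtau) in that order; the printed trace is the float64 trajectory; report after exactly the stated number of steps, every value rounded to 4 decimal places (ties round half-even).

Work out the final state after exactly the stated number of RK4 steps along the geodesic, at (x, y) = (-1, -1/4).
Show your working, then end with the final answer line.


f(Y) = (dx/dtau, dy/dtau, -Gamma^x_ij Y'^i Y'^j, -Gamma^y_ij Y'^i Y'^j) with the Gammas evaluated at the stage position; h = 0.150000; intermediate values shown to 6 dp
step 0: x = -1.0000, y = -0.2500, dx/dtau = -1.7500, dy/dtau = -0.1250
step 1:
  k1: at (x, y) = (-1.000000, -0.250000), (dx/dtau, dy/dtau) = (-1.750000, -0.125000); Gamma_xxx = -0.153512, Gamma_xxy = 0.230268, Gamma_xyy = 0.572071, Gamma_yxx = 0.263049, Gamma_yxy = -0.394573, Gamma_yyy = -0.230268; k1 = (-1.750000, -0.125000, 0.360449, -0.629363)
  k2: at (x, y) = (-1.131250, -0.259375), (dx/dtau, dy/dtau) = (-1.722966, -0.172202); Gamma_xxx = -0.124799, Gamma_xxy = 0.211769, Gamma_xyy = 0.610612, Gamma_yxx = 0.228868, Gamma_yxy = -0.388360, Gamma_yyy = -0.211769; k2 = (-1.722966, -0.172202, 0.226711, -0.442689)
  k3: at (x, y) = (-1.129222, -0.262915), (dx/dtau, dy/dtau) = (-1.732997, -0.158202); Gamma_xxx = -0.125195, Gamma_xxy = 0.212059, Gamma_xyy = 0.610008, Gamma_yxx = 0.229345, Gamma_yxy = -0.388472, Gamma_yyy = -0.212059; k3 = (-1.732997, -0.158202, 0.244450, -0.470470)
  k4: at (x, y) = (-1.259950, -0.273730), (dx/dtau, dy/dtau) = (-1.713332, -0.195570); Gamma_xxx = -0.102233, Gamma_xxy = 0.193212, Gamma_xyy = 0.649568, Gamma_yxx = 0.201350, Gamma_yxy = -0.380536, Gamma_yyy = -0.193212; k4 = (-1.713332, -0.195570, 0.145778, -0.328657)
  Y <- Y + (h/6)(k1 + 2k2 + 2k3 + k4): x = -1.2594, y = -0.2745, dx/dtau = -1.7138, dy/dtau = -0.1946
step 2:
  k1: at (x, y) = (-1.259381, -0.274534), (dx/dtau, dy/dtau) = (-1.713786, -0.194608); Gamma_xxx = -0.102322, Gamma_xxy = 0.193294, Gamma_xyy = 0.649393, Gamma_yxx = 0.201461, Gamma_yxy = -0.380574, Gamma_yyy = -0.193294; k1 = (-1.713786, -0.194608, 0.146999, -0.330526)
  k2: at (x, y) = (-1.387915, -0.289130), (dx/dtau, dy/dtau) = (-1.702761, -0.219398); Gamma_xxx = -0.084001, Gamma_xxy = 0.174879, Gamma_xyy = 0.689739, Gamma_yxx = 0.178575, Gamma_yxy = -0.371770, Gamma_yyy = -0.174879; k2 = (-1.702761, -0.219398, 0.079687, -0.231568)
  k3: at (x, y) = (-1.387089, -0.290989), (dx/dtau, dy/dtau) = (-1.707810, -0.211976); Gamma_xxx = -0.084107, Gamma_xxy = 0.174996, Gamma_xyy = 0.689474, Gamma_yxx = 0.178709, Gamma_yxy = -0.371829, Gamma_yyy = -0.174996; k3 = (-1.707810, -0.211976, 0.087625, -0.244148)
  k4: at (x, y) = (-1.515553, -0.306331), (dx/dtau, dy/dtau) = (-1.700643, -0.231231); Gamma_xxx = -0.069071, Gamma_xxy = 0.157021, Gamma_xyy = 0.731356, Gamma_yxx = 0.159461, Gamma_yxy = -0.362508, Gamma_yyy = -0.157021; k4 = (-1.700643, -0.231231, 0.037168, -0.167690)
  Y <- Y + (h/6)(k1 + 2k2 + 2k3 + k4): x = -1.5153, y = -0.3067, dx/dtau = -1.7008, dy/dtau = -0.2308

Answer: x = -1.5153, y = -0.3067, dx/dtau = -1.7008, dy/dtau = -0.2308


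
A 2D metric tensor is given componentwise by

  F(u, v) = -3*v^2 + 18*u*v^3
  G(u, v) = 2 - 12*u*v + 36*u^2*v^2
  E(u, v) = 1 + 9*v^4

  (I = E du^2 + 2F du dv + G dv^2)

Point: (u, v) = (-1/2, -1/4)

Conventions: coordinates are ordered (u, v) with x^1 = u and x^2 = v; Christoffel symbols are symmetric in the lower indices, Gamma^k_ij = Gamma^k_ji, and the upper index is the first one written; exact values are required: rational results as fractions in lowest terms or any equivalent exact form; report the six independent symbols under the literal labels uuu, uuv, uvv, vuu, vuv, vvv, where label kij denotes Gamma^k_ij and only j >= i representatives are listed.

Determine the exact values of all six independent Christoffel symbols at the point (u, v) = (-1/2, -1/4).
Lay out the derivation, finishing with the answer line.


E = 265/256, F = -3/64, G = 17/16 at the point
E_u = 0, E_v = -9/16, F_u = -9/32, F_v = -3/16, G_u = 3/4, G_v = 3/2
EG - F^2 = 281/256;  g^inv = (256/281) * [[17/16, 3/64], [3/64, 265/256]]
first-kind symbols [ij,l] = (1/2)(d_i g_jl + d_j g_il - d_l g_ij): [uu,u] = E_u/2 = 0, [uu,v] = F_u - E_v/2 = 0, [uv,u] = E_v/2 = -9/32, [uv,v] = G_u/2 = 3/8, [vv,u] = F_v - G_u/2 = -9/16, [vv,v] = G_v/2 = 3/4
Gamma^u_ij = (G*[ij,u] - F*[ij,v])/(EG - F^2), Gamma^v_ij = (E*[ij,v] - F*[ij,u])/(EG - F^2)

Answer: Gamma_uuu = 0, Gamma_uuv = -72/281, Gamma_uvv = -144/281, Gamma_vuu = 0, Gamma_vuv = 96/281, Gamma_vvv = 192/281


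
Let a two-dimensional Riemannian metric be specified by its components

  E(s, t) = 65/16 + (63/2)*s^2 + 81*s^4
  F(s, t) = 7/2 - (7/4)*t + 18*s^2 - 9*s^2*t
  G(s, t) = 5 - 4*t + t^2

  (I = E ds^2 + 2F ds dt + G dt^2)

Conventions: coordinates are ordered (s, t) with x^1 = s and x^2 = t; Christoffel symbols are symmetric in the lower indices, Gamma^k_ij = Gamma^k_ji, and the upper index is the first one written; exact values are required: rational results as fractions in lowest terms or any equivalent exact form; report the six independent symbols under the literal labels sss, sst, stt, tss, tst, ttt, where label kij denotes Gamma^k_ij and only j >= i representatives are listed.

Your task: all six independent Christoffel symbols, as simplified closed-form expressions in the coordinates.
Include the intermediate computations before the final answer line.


E = 65/16 + (63/2)*s^2 + 81*s^4; F = 7/2 - (7/4)*t + 18*s^2 - 9*s^2*t; G = 5 - 4*t + t^2
Gamma^k_ij = (1/2) g^{kl} (d_i g_jl + d_j g_il - d_l g_ij), with g^inv = (1/(EG-F^2)) [[G, -F], [-F, E]]
first partials: E_s = 63*s + 324*s^3, E_t = 0, F_s = 36*s - 18*s*t, F_t = -7/4 - 9*s^2, G_s = 0, G_t = -4 + 2*t
D = EG - F^2 = 129/16 - 4*t + t^2 + (63/2)*s^2 + 81*s^4
expanded: Gamma^s_ss = (G E_s - 2F F_s + F E_t)/(2D), Gamma^s_st = (G E_t - F G_s)/(2D), Gamma^s_tt = (2G F_t - G G_s - F G_t)/(2D), Gamma^t_ss = (2E F_s - E E_t - F E_s)/(2D), Gamma^t_st = (E G_s - F E_t)/(2D), Gamma^t_tt = (E G_t - 2F F_t + F G_s)/(2D); substitute and cancel common factors

Answer: Gamma_sss = (2592*s^3 + 504*s)/(1296*s^4 + 504*s^2 + 16*t^2 - 64*t + 129), Gamma_sst = 0, Gamma_stt = (-144*s^2 - 28)/(1296*s^4 + 504*s^2 + 16*t^2 - 64*t + 129), Gamma_tss = (-288*s*t + 576*s)/(1296*s^4 + 504*s^2 + 16*t^2 - 64*t + 129), Gamma_tst = 0, Gamma_ttt = (16*t - 32)/(1296*s^4 + 504*s^2 + 16*t^2 - 64*t + 129)


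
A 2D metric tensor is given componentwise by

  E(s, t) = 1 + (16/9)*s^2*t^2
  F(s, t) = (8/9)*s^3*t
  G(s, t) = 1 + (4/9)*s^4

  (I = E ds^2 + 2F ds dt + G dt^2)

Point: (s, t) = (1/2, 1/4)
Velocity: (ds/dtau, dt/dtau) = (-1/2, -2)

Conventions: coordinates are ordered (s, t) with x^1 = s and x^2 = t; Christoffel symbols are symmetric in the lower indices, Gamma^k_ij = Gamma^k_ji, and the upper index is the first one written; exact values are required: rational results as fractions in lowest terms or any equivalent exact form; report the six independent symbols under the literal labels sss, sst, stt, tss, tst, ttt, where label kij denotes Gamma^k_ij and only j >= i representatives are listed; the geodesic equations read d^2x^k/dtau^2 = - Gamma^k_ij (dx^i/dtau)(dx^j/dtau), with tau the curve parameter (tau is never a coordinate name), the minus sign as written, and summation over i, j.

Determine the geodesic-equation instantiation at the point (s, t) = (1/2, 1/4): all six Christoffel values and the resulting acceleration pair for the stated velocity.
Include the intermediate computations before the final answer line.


E = 37/36, F = 1/36, G = 37/36 at the point
E_s = 1/9, E_t = 2/9, F_s = 1/6, F_t = 1/9, G_s = 2/9, G_t = 0
EG - F^2 = 19/18;  g^inv = (18/19) * [[37/36, -1/36], [-1/36, 37/36]]
first-kind symbols [ij,l] = (1/2)(d_i g_jl + d_j g_il - d_l g_ij): [ss,s] = E_s/2 = 1/18, [ss,t] = F_s - E_t/2 = 1/18, [st,s] = E_t/2 = 1/9, [st,t] = G_s/2 = 1/9, [tt,s] = F_t - G_s/2 = 0, [tt,t] = G_t/2 = 0
Gamma^s_ij = (G*[ij,s] - F*[ij,t])/(EG - F^2), Gamma^t_ij = (E*[ij,t] - F*[ij,s])/(EG - F^2)
Gamma_sss = 1/19, Gamma_sst = 2/19, Gamma_stt = 0, Gamma_tss = 1/19, Gamma_tst = 2/19, Gamma_ttt = 0
d^2s/dtau^2 = -(Gamma_sss*(-1/2)^2 + 2*Gamma_sst*(-1/2)*(-2) + Gamma_stt*(-2)^2) = -17/76
d^2t/dtau^2 = -(Gamma_tss*(-1/2)^2 + 2*Gamma_tst*(-1/2)*(-2) + Gamma_ttt*(-2)^2) = -17/76

Answer: Gamma_sss = 1/19, Gamma_sst = 2/19, Gamma_stt = 0, Gamma_tss = 1/19, Gamma_tst = 2/19, Gamma_ttt = 0; accelerations (d^2s/dtau^2, d^2t/dtau^2) = (-17/76, -17/76)


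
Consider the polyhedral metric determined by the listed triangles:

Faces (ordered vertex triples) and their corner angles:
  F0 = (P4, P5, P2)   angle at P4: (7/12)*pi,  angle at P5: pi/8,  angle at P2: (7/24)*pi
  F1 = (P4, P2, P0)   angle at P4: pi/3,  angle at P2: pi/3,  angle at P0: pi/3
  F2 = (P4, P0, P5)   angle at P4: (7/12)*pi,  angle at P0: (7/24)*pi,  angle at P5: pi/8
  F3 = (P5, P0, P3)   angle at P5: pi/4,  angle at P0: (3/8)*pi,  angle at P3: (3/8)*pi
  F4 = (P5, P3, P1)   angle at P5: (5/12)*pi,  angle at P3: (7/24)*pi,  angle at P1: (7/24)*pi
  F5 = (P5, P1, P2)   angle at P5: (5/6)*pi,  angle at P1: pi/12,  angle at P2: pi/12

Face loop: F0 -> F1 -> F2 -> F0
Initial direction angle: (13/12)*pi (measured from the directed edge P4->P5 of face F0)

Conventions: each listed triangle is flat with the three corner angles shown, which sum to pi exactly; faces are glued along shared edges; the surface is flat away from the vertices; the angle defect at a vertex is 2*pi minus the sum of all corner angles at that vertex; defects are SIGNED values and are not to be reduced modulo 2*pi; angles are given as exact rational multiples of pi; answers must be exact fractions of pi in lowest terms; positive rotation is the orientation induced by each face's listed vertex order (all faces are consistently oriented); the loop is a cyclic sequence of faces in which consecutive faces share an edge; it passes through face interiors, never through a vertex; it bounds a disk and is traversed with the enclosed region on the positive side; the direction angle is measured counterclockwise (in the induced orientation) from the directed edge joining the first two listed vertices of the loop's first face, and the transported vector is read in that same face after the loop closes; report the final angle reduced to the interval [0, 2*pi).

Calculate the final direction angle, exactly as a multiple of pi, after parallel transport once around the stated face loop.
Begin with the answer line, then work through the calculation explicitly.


Answer: final direction angle = (19/12)*pi

enclosed vertex P4: corner angles sum to (3/2)*pi, defect = 2*pi - (3/2)*pi = pi/2
summing the enclosed defects onto the initial angle, mod 2*pi in the induced orientation:
final angle = (13/12)*pi + pi/2 = (19/12)*pi (mod 2*pi)


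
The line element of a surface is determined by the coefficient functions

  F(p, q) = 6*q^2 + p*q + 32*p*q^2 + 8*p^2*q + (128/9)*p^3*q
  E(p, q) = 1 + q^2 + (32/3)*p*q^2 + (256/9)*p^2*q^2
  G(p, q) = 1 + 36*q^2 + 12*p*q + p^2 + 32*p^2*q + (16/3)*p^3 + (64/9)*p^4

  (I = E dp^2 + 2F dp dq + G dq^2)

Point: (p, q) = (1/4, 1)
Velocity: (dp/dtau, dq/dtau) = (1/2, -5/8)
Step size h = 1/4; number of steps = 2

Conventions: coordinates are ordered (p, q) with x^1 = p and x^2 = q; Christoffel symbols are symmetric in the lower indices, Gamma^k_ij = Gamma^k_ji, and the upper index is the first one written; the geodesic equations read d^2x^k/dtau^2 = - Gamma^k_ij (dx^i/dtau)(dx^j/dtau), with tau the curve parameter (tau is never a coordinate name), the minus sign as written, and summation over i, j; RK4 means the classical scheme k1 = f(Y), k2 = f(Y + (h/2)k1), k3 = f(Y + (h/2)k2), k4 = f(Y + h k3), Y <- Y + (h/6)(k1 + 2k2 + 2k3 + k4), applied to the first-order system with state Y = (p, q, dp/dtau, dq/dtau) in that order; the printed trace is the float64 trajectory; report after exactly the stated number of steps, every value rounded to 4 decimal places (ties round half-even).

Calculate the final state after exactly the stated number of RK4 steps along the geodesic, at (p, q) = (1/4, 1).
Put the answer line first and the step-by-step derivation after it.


Answer: p = 0.4854, q = 0.6519, dp/dtau = 0.4400, dq/dtau = -0.7659

f(Y) = (dp/dtau, dq/dtau, -Gamma^p_ij Y'^i Y'^j, -Gamma^q_ij Y'^i Y'^j) with the Gammas evaluated at the stage position; h = 0.250000; intermediate values shown to 6 dp
step 0: p = 0.2500, q = 1.0000, dp/dtau = 0.5000, dq/dtau = -0.6250
step 1:
  k1: at (p, q) = (0.250000, 1.000000), (dp/dtau, dq/dtau) = (0.500000, -0.625000); Gamma_ppp = 0.261339, Gamma_ppq = 0.114336, Gamma_pqq = 0.294006, Gamma_qpp = 0.718682, Gamma_qpq = 0.314423, Gamma_qqq = 0.808517; k1 = (0.500000, -0.625000, -0.108721, -0.298983)
  k2: at (p, q) = (0.312500, 0.921875), (dp/dtau, dq/dtau) = (0.486410, -0.662373); Gamma_ppp = 0.272814, Gamma_ppq = 0.147967, Gamma_pqq = 0.332925, Gamma_qpp = 0.677410, Gamma_qpq = 0.367409, Gamma_qqq = 0.826670; k2 = (0.486410, -0.662373, -0.115268, -0.286216)
  k3: at (p, q) = (0.310801, 0.917203), (dp/dtau, dq/dtau) = (0.485592, -0.660777); Gamma_ppp = 0.272198, Gamma_ppq = 0.147881, Gamma_pqq = 0.333866, Gamma_qpp = 0.678005, Gamma_qpq = 0.368349, Gamma_qqq = 0.831610; k3 = (0.485592, -0.660777, -0.115058, -0.286593)
  k4: at (p, q) = (0.371398, 0.834806), (dp/dtau, dq/dtau) = (0.471235, -0.696648); Gamma_ppp = 0.275376, Gamma_ppq = 0.184363, Gamma_pqq = 0.371102, Gamma_qpp = 0.636109, Gamma_qpq = 0.425871, Gamma_qqq = 0.857232; k4 = (0.471235, -0.696648, -0.120206, -0.277672)
  Y <- Y + (h/6)(k1 + 2k2 + 2k3 + k4): p = 0.3715, q = 0.8347, dp/dtau = 0.4713, dq/dtau = -0.6968
step 2:
  k1: at (p, q) = (0.371468, 0.834669), (dp/dtau, dq/dtau) = (0.471268, -0.696761); Gamma_ppp = 0.275372, Gamma_ppq = 0.184413, Gamma_pqq = 0.371157, Gamma_qpp = 0.636055, Gamma_qpq = 0.425959, Gamma_qqq = 0.857301; k1 = (0.471268, -0.696761, -0.120238, -0.277726)
  k2: at (p, q) = (0.430377, 0.747574), (dp/dtau, dq/dtau) = (0.456238, -0.731477); Gamma_ppp = 0.270328, Gamma_ppq = 0.223428, Gamma_pqq = 0.406808, Gamma_qpp = 0.593627, Gamma_qpq = 0.490638, Gamma_qqq = 0.893330; k2 = (0.456238, -0.731477, -0.124807, -0.274070)
  k3: at (p, q) = (0.428498, 0.743234), (dp/dtau, dq/dtau) = (0.455667, -0.731020); Gamma_ppp = 0.269758, Gamma_ppq = 0.223578, Gamma_pqq = 0.408321, Gamma_qpp = 0.594093, Gamma_qpq = 0.492388, Gamma_qqq = 0.899251; k3 = (0.455667, -0.731020, -0.125265, -0.275873)
  k4: at (p, q) = (0.485385, 0.651914), (dp/dtau, dq/dtau) = (0.439951, -0.765730); Gamma_ppp = 0.256396, Gamma_ppq = 0.264644, Gamma_pqq = 0.442460, Gamma_qpp = 0.550718, Gamma_qpq = 0.568434, Gamma_qqq = 0.950368; k4 = (0.439951, -0.765730, -0.130752, -0.280844)
  Y <- Y + (h/6)(k1 + 2k2 + 2k3 + k4): p = 0.4854, q = 0.6519, dp/dtau = 0.4400, dq/dtau = -0.7659
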